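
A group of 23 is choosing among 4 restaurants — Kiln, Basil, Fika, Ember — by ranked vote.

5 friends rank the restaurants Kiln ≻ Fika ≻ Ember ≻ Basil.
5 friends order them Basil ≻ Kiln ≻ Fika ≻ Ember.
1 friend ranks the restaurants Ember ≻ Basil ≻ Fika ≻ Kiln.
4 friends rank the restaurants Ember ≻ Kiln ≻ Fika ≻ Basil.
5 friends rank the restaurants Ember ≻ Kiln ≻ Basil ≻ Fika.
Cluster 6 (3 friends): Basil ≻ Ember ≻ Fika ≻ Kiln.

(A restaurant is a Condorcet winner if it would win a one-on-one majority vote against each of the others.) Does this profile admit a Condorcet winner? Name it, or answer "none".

Head-to-head results (23 friends):
Kiln vs Basil: Kiln, 14–9.
Kiln vs Fika: Kiln wins 19–4.
Kiln vs Ember: Ember wins 13–10.
Basil vs Fika: Basil wins 14–9.
Basil vs Ember: Basil is ranked higher on 5+3 = 8 ballots, Ember on 15. Ember wins 15–8.
Fika vs Ember: Fika is ranked higher on 5+5 = 10 ballots, Ember on 13. Ember wins 13–10.
Ember defeats every rival head-to-head and is the Condorcet winner.

Ember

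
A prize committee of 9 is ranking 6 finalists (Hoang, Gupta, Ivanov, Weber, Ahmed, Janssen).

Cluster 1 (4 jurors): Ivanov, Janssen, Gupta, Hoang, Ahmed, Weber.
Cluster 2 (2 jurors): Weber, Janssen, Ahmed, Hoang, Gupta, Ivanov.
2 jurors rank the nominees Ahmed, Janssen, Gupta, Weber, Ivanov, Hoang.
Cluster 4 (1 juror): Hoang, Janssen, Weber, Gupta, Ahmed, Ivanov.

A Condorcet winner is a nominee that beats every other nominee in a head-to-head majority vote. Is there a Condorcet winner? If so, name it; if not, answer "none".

Pairwise majorities:
Hoang vs Gupta: Hoang preferred on 2+1 = 3 ballots; Gupta wins 6–3.
Hoang vs Ivanov: Hoang is ranked higher on 2+1 = 3 ballots, Ivanov on 6. Ivanov wins 6–3.
Hoang vs Weber: Hoang is ranked higher on 4+1 = 5 ballots, Weber on 4. Hoang wins 5–4.
Hoang vs Ahmed: Hoang preferred on 4+1 = 5 ballots; Hoang wins 5–4.
Hoang vs Janssen: Hoang is ranked higher on 1 ballot, Janssen on 8. Janssen wins 8–1.
Gupta vs Ivanov: Gupta preferred on 2+2+1 = 5 ballots; Gupta wins 5–4.
Gupta vs Weber: Gupta is ranked higher on 4+2 = 6 ballots, Weber on 3. Gupta wins 6–3.
Gupta vs Ahmed: Gupta preferred on 4+1 = 5 ballots; Gupta wins 5–4.
Gupta vs Janssen: Gupta is ranked higher on 0 ballots, Janssen on 9. Janssen wins 9–0.
Ivanov vs Weber: Ivanov is ranked higher on 4 ballots, Weber on 5. Weber wins 5–4.
Ivanov vs Ahmed: Ivanov preferred on 4 ballots; Ahmed wins 5–4.
Ivanov vs Janssen: 4 to 5, Janssen.
Weber vs Ahmed: 2+1 = 3 for Weber, 6 for Ahmed — Ahmed by 6–3.
Weber vs Janssen: Weber is ranked higher on 2 ballots, Janssen on 7. Janssen wins 7–2.
Ahmed vs Janssen: Ahmed is ranked higher on 2 ballots, Janssen on 7. Janssen wins 7–2.
Janssen defeats every rival head-to-head and is the Condorcet winner.

Janssen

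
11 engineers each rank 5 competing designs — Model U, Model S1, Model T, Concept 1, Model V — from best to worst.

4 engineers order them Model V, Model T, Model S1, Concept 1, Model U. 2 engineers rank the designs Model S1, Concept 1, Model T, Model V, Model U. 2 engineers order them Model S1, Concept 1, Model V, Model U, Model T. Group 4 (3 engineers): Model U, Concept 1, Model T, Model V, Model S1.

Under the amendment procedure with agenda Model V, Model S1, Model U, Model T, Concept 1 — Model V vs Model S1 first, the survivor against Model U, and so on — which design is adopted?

Concept 1

Round 1: Model V vs Model S1 — 7–4, Model V advances.
Round 2: Model V vs Model U — 8–3, Model V advances.
Round 3: Model V vs Model T — 6–5, Model V advances.
Round 4: Model V vs Concept 1 — 4–7, Concept 1 advances.
Concept 1 survives the agenda.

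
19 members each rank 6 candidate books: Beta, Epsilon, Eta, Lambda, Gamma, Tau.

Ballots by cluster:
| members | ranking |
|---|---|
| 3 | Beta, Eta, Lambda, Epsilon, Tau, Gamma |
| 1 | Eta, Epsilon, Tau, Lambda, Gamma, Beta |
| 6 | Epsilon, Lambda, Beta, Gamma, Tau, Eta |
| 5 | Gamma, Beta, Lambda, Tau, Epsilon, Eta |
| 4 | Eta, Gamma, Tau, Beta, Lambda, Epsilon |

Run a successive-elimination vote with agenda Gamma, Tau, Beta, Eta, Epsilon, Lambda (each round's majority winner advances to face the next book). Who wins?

Lambda

Round 1: Gamma vs Tau — 15–4, Gamma advances.
Round 2: Gamma vs Beta — 10–9, Gamma advances.
Round 3: Gamma vs Eta — 11–8, Gamma advances.
Round 4: Gamma vs Epsilon — 9–10, Epsilon advances.
Round 5: Epsilon vs Lambda — 7–12, Lambda advances.
The agenda winner is Lambda.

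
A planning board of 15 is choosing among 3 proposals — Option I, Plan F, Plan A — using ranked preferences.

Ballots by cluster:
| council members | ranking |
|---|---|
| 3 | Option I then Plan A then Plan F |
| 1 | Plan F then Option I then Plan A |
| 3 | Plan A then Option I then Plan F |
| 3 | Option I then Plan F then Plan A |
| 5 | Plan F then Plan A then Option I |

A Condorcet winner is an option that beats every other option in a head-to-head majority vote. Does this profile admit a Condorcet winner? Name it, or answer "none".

none

Check each pair by majority over 15 ballots:
Option I vs Plan F: Option I wins 9–6.
Option I vs Plan A: Plan A, 8–7.
Plan F vs Plan A: Plan F wins 9–6.
No option is unbeaten: Option I loses to Plan A; Plan F loses to Option I; Plan A loses to Plan F. In particular Option I → Plan F → Plan A → Option I is a majority cycle — no Condorcet winner exists.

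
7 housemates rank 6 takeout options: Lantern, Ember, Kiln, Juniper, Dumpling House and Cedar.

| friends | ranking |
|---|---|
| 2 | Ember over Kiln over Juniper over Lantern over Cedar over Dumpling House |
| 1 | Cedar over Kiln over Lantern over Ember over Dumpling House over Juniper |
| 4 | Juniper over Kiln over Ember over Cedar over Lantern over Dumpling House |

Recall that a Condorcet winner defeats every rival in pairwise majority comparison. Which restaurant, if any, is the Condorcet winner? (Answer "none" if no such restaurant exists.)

Juniper

Pairwise majorities:
Lantern vs Ember: 1 to 6, Ember.
Lantern vs Kiln: 0 to 7, Kiln.
Lantern vs Juniper: Juniper wins 6–1.
Lantern vs Dumpling House: Lantern wins 7–0.
Lantern vs Cedar: Lantern is ranked higher on 2 ballots, Cedar on 5. Cedar wins 5–2.
Ember vs Kiln: Ember is ranked higher on 2 ballots, Kiln on 5. Kiln wins 5–2.
Ember vs Juniper: Ember preferred on 2+1 = 3 ballots; Juniper wins 4–3.
Ember vs Dumpling House: Ember, 7–0.
Ember vs Cedar: 6 to 1, Ember.
Kiln vs Juniper: 3 to 4, Juniper.
Kiln vs Dumpling House: Kiln, 7–0.
Kiln vs Cedar: 2+4 = 6 for Kiln, 1 for Cedar — Kiln by 6–1.
Juniper vs Dumpling House: 6 to 1, Juniper.
Juniper–Cedar: Juniper 6–1.
Dumpling House vs Cedar: Cedar wins 7–0.
Only Juniper has no losses; Juniper is the Condorcet winner.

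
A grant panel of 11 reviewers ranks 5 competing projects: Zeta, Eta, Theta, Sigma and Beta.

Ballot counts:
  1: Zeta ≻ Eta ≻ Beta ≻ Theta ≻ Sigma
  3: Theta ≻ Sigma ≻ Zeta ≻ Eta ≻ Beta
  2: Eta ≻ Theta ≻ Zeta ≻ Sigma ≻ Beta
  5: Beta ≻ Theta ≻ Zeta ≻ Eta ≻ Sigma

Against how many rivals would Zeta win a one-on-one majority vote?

Zeta against each rival (11 reviewers):
Zeta vs Eta: Zeta is ranked higher on 1+3+5 = 9 ballots, Eta on 2. Zeta wins 9–2.
Zeta–Theta: Theta 10–1.
Zeta vs Sigma: Zeta is ranked higher on 1+2+5 = 8 ballots, Sigma on 3. Zeta wins 8–3.
Zeta vs Beta: Zeta, 6–5.
Zeta beats Eta, Sigma, Beta; loses to Theta — 3 pairwise wins.

3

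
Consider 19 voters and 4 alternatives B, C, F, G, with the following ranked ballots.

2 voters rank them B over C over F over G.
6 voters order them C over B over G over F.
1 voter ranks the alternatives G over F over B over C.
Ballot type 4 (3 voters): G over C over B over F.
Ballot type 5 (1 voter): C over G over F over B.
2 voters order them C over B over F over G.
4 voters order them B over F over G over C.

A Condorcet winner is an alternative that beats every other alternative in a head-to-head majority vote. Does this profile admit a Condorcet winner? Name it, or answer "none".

C

Check each pair by majority over 19 ballots:
B–C: C 12–7.
B–F: B 17–2.
B vs G: B wins 14–5.
C vs F: C, 14–5.
C vs G: C, 11–8.
F–G: G 11–8.
Only C has no losses; C is the Condorcet winner.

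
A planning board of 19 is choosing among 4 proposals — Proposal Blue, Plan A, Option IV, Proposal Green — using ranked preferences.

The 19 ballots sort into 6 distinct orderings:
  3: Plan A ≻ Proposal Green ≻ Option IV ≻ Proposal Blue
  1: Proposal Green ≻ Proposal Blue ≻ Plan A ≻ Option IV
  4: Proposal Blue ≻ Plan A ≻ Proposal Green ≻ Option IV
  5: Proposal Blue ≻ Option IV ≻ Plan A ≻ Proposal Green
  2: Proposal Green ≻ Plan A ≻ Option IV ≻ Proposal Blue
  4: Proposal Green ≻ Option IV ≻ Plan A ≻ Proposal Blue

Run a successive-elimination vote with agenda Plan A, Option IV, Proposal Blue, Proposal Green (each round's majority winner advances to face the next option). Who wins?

Proposal Green

Round 1: Plan A vs Option IV — 10–9, Plan A advances.
Round 2: Plan A vs Proposal Blue — 9–10, Proposal Blue advances.
Round 3: Proposal Blue vs Proposal Green — 9–10, Proposal Green advances.
The agenda winner is Proposal Green.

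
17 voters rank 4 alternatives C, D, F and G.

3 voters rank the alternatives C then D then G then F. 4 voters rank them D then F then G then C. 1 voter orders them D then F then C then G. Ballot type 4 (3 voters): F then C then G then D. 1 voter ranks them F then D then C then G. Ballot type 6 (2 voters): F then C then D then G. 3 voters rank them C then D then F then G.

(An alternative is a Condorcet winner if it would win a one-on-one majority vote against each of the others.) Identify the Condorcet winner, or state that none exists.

Head-to-head results (17 voters):
C vs D: C, 11–6.
C vs F: F, 11–6.
C vs G: C wins 13–4.
D vs F: D, 11–6.
D–G: D 14–3.
F vs G: F, 14–3.
No alternative is unbeaten: C loses to F; D loses to C; F loses to D; G loses to C. In particular C → D → F → C is a majority cycle — no Condorcet winner exists.

none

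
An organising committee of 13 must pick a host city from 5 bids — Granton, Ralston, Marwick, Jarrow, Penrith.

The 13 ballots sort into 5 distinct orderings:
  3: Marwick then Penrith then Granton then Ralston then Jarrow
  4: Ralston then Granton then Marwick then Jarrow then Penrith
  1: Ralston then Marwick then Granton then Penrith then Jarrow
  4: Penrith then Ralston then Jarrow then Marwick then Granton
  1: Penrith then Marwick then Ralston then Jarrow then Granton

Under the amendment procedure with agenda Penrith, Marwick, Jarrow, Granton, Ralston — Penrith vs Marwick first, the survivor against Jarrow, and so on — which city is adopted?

Round 1: Penrith vs Marwick — 5–8, Marwick advances.
Round 2: Marwick vs Jarrow — 9–4, Marwick advances.
Round 3: Marwick vs Granton — 9–4, Marwick advances.
Round 4: Marwick vs Ralston — 4–9, Ralston advances.
Ralston survives the agenda.

Ralston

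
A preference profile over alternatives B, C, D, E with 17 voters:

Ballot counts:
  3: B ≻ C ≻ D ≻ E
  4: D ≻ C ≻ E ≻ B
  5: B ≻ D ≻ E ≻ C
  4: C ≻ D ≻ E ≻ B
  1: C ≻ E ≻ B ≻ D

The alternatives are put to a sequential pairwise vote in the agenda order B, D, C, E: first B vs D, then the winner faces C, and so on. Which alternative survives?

Round 1: B vs D — 9–8, B advances.
Round 2: B vs C — 8–9, C advances.
Round 3: C vs E — 12–5, C advances.
C survives the agenda.

C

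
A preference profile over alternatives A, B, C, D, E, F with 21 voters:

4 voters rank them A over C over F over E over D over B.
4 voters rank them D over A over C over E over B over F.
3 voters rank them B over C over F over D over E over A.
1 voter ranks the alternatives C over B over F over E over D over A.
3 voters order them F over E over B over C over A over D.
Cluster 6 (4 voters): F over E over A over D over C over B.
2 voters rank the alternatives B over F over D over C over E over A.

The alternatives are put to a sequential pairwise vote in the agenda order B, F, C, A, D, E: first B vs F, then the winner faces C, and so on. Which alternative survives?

E

Round 1: B vs F — 10–11, F advances.
Round 2: F vs C — 9–12, C advances.
Round 3: C vs A — 9–12, A advances.
Round 4: A vs D — 11–10, A advances.
Round 5: A vs E — 8–13, E advances.
E survives the agenda.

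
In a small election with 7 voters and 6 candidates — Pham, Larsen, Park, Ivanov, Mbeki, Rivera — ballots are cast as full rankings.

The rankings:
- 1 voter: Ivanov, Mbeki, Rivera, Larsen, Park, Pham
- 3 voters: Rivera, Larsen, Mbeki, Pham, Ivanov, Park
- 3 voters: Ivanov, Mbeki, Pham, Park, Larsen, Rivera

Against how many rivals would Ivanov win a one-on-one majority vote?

Ivanov against each rival (7 voters):
Ivanov vs Pham: Ivanov is ranked higher on 1+3 = 4 ballots, Pham on 3. Ivanov wins 4–3.
Ivanov–Larsen: Ivanov 4–3.
Ivanov vs Park: Ivanov preferred on 1+3+3 = 7 ballots; Ivanov wins 7–0.
Ivanov vs Mbeki: 1+3 = 4 for Ivanov, 3 for Mbeki — Ivanov by 4–3.
Ivanov vs Rivera: Ivanov wins 4–3.
Ivanov beats Pham, Larsen, Park, Mbeki, Rivera — 5 pairwise wins.

5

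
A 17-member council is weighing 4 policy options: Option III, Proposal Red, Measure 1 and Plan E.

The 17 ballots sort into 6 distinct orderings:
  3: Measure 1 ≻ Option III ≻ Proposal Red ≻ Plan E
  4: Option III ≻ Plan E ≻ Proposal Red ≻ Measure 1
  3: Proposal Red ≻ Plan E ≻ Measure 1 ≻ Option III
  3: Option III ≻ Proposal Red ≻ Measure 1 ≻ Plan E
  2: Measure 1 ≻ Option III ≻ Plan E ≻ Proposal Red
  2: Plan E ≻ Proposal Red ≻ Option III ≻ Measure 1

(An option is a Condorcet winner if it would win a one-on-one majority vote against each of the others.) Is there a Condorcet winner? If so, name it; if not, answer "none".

Option III

Pairwise majorities:
Option III vs Proposal Red: Option III is ranked higher on 3+4+3+2 = 12 ballots, Proposal Red on 5. Option III wins 12–5.
Option III vs Measure 1: Option III wins 9–8.
Option III vs Plan E: Option III, 12–5.
Proposal Red vs Measure 1: Proposal Red, 12–5.
Proposal Red vs Plan E: Proposal Red wins 9–8.
Measure 1–Plan E: Plan E 9–8.
Option III beats each of Proposal Red, Measure 1, Plan E — Option III is the Condorcet winner.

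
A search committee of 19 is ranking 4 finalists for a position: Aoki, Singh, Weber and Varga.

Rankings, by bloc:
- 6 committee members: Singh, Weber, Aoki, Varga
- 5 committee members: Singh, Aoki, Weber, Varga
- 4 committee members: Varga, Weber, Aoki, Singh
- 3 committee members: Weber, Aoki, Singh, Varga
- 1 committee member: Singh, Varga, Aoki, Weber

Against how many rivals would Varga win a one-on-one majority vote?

Varga against each rival (19 committee members):
Varga vs Aoki: Varga is ranked higher on 4+1 = 5 ballots, Aoki on 14. Aoki wins 14–5.
Varga vs Singh: Varga is ranked higher on 4 ballots, Singh on 15. Singh wins 15–4.
Varga vs Weber: 4+1 = 5 for Varga, 14 for Weber — Weber by 14–5.
Varga beats no one; loses to Aoki, Singh, Weber — 0 pairwise wins.

0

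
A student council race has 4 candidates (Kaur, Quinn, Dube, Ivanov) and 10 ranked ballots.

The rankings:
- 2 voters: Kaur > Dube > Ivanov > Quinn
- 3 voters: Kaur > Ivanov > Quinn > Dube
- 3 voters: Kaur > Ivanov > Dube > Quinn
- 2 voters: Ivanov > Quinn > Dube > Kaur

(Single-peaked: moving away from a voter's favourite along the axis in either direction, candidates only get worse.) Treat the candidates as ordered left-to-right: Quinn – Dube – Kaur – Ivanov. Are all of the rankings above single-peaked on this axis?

Axis positions: Quinn=1, Dube=2, Kaur=3, Ivanov=4.
Type 1 (peak Kaur at position 3): ranking walks positions 3-2-4-1, expanding outward from the peak — single-peaked.
Type 2: ranking walks positions 3-4-1-2; Quinn is ranked above Dube even though Dube lies between Quinn and the peak Kaur on the axis — preferences dip and rise again. Not single-peaked.
Type 3 (peak Kaur at position 3): ranking walks positions 3-4-2-1, expanding outward from the peak — single-peaked.
Type 4: ranking walks positions 4-1-2-3; Quinn is ranked above Kaur even though Kaur lies between Quinn and the peak Ivanov on the axis — preferences dip and rise again. Not single-peaked.
Type 2 violates single-peakedness, so the profile is not single-peaked on this axis.

no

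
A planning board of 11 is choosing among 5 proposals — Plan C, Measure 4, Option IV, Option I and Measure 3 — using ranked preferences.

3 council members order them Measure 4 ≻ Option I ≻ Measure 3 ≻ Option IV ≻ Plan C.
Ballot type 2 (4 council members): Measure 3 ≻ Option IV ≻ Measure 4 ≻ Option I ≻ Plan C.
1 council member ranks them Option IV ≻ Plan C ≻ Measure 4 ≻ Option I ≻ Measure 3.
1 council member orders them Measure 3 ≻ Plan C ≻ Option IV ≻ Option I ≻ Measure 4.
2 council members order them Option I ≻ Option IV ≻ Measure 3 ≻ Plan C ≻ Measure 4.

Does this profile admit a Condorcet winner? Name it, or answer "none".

none

Pairwise majorities:
Plan C vs Measure 4: 1+1+2 = 4 for Plan C, 7 for Measure 4 — Measure 4 by 7–4.
Plan C–Option IV: Option IV 10–1.
Plan C vs Option I: Option I wins 9–2.
Plan C vs Measure 3: 1 to 10, Measure 3.
Measure 4 vs Option IV: 3 for Measure 4, 8 for Option IV — Option IV by 8–3.
Measure 4 vs Option I: 3+4+1 = 8 for Measure 4, 3 for Option I — Measure 4 by 8–3.
Measure 4 vs Measure 3: 3+1 = 4 for Measure 4, 7 for Measure 3 — Measure 3 by 7–4.
Option IV–Option I: Option IV 6–5.
Option IV vs Measure 3: 3 to 8, Measure 3.
Option I vs Measure 3: Option I, 6–5.
Each option drops at least one matchup (Plan C loses to Measure 4; Measure 4 loses to Option IV; Option IV loses to Measure 3; Option I loses to Measure 4; Measure 3 loses to Option I); the cycle Measure 4 > Option I > Measure 3 > Measure 4 rules out a Condorcet winner.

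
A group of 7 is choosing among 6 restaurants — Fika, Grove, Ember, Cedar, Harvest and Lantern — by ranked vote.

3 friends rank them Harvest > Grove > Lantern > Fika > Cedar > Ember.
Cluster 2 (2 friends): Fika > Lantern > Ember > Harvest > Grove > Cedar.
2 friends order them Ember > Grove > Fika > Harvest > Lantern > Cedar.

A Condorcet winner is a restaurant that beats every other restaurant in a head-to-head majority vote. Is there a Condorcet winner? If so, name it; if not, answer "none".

none

Check each pair by majority over 7 ballots:
Fika vs Grove: Fika preferred on 2 ballots; Grove wins 5–2.
Fika–Ember: Fika 5–2.
Fika vs Cedar: 7 to 0, Fika.
Fika–Harvest: Fika 4–3.
Fika vs Lantern: 2+2 = 4 for Fika, 3 for Lantern — Fika by 4–3.
Grove–Ember: Ember 4–3.
Grove vs Cedar: Grove wins 7–0.
Grove vs Harvest: 2 for Grove, 5 for Harvest — Harvest by 5–2.
Grove vs Lantern: Grove is ranked higher on 3+2 = 5 ballots, Lantern on 2. Grove wins 5–2.
Ember vs Cedar: Ember, 4–3.
Ember vs Harvest: Ember preferred on 2+2 = 4 ballots; Ember wins 4–3.
Ember vs Lantern: 2 to 5, Lantern.
Cedar vs Harvest: 0 for Cedar, 7 for Harvest — Harvest by 7–0.
Cedar vs Lantern: 0 to 7, Lantern.
Harvest vs Lantern: 5 to 2, Harvest.
Each restaurant drops at least one matchup (Fika loses to Grove; Grove loses to Ember; Ember loses to Fika; Cedar loses to Fika; Harvest loses to Fika; Lantern loses to Fika); the cycle Fika beats Ember beats Grove beats Fika rules out a Condorcet winner.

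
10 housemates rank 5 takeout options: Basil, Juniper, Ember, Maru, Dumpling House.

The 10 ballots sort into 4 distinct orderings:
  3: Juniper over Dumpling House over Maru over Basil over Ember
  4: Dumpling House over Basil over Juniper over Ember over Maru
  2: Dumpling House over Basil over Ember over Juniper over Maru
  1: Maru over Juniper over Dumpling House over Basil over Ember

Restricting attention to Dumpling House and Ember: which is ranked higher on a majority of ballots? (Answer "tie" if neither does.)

Ballots ranking Dumpling House above Ember: 3 + 4 + 2 + 1 = 10.
Ballots ranking Ember above Dumpling House: 10 − 10 = 0.
Dumpling House wins the head-to-head 10–0.

Dumpling House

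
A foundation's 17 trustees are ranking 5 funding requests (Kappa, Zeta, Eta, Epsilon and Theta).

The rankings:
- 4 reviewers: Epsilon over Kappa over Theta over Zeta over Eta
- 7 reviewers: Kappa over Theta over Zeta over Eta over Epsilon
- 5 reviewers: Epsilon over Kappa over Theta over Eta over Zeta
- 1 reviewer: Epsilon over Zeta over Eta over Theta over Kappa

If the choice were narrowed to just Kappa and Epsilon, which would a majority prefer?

Ballots ranking Kappa above Epsilon: 7.
Ballots ranking Epsilon above Kappa: 17 − 7 = 10.
Epsilon wins the head-to-head 10–7.

Epsilon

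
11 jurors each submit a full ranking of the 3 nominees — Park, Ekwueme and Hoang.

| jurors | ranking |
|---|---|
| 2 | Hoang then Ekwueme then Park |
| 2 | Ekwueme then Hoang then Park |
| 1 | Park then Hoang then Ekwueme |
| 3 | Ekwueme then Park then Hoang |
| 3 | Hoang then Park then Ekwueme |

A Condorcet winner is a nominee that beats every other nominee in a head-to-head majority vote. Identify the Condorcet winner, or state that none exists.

Hoang

Head-to-head results (11 jurors):
Park vs Ekwueme: Ekwueme, 7–4.
Park–Hoang: Hoang 7–4.
Ekwueme vs Hoang: 5 to 6, Hoang.
Only Hoang has no losses; Hoang is the Condorcet winner.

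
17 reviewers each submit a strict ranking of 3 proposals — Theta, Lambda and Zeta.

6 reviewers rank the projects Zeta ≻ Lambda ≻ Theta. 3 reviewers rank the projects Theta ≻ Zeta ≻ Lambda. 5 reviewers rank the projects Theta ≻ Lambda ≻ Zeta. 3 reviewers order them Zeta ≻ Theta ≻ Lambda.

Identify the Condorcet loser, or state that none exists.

Head-to-head results (17 reviewers):
Theta vs Lambda: Theta wins 11–6.
Theta–Zeta: Zeta 9–8.
Lambda–Zeta: Zeta 12–5.
Lambda loses to every other project — it is the Condorcet loser.

Lambda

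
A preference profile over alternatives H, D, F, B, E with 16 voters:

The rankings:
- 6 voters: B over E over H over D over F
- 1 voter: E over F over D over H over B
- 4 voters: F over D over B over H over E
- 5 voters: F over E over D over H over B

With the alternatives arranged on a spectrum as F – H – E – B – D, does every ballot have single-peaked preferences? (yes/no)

no

Axis positions: F=1, H=2, E=3, B=4, D=5.
Cluster 1 (peak B at position 4): ranking walks positions 4-3-2-5-1, expanding outward from the peak — single-peaked.
Cluster 2: ranking walks positions 3-1-5-2-4; F is ranked above H even though H lies between F and the peak E on the axis — preferences dip and rise again. Not single-peaked.
Cluster 3: ranking walks positions 1-5-4-2-3; D is ranked above H even though H lies between D and the peak F on the axis — preferences dip and rise again. Not single-peaked.
Cluster 4: ranking walks positions 1-3-5-2-4; E is ranked above H even though H lies between E and the peak F on the axis — preferences dip and rise again. Not single-peaked.
Cluster 2 violates single-peakedness, so the profile is not single-peaked on this axis.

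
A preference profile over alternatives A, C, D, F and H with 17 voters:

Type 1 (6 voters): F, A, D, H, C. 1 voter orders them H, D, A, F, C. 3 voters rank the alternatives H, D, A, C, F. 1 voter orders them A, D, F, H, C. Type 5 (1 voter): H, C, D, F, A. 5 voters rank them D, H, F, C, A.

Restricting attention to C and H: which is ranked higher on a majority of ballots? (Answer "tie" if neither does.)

No ballot ranks C above H: 0.
Ballots ranking H above C: 17 − 0 = 17.
H wins the head-to-head 17–0.

H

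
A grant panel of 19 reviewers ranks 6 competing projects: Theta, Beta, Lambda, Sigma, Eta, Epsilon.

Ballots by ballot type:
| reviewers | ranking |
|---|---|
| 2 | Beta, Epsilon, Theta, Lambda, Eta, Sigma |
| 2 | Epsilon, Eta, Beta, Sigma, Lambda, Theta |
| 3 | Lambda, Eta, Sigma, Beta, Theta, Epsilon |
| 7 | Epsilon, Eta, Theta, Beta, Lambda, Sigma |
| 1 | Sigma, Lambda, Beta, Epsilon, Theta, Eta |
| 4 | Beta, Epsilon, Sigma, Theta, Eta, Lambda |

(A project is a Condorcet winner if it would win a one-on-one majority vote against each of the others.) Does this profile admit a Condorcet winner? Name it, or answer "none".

none

Check each pair by majority over 19 ballots:
Theta vs Beta: 7 for Theta, 12 for Beta — Beta by 12–7.
Theta vs Lambda: Theta preferred on 2+7+4 = 13 ballots; Theta wins 13–6.
Theta vs Sigma: Theta preferred on 2+7 = 9 ballots; Sigma wins 10–9.
Theta vs Eta: Theta preferred on 2+1+4 = 7 ballots; Eta wins 12–7.
Theta vs Epsilon: 3 to 16, Epsilon.
Beta vs Lambda: Beta preferred on 2+2+7+4 = 15 ballots; Beta wins 15–4.
Beta vs Sigma: Beta is ranked higher on 2+2+7+4 = 15 ballots, Sigma on 4. Beta wins 15–4.
Beta vs Eta: Beta is ranked higher on 2+1+4 = 7 ballots, Eta on 12. Eta wins 12–7.
Beta vs Epsilon: 10 to 9, Beta.
Lambda vs Sigma: Lambda preferred on 2+3+7 = 12 ballots; Lambda wins 12–7.
Lambda vs Eta: 6 to 13, Eta.
Lambda vs Epsilon: 4 to 15, Epsilon.
Sigma vs Eta: Sigma preferred on 1+4 = 5 ballots; Eta wins 14–5.
Sigma vs Epsilon: 3+1 = 4 for Sigma, 15 for Epsilon — Epsilon by 15–4.
Eta vs Epsilon: 3 for Eta, 16 for Epsilon — Epsilon by 16–3.
No project is unbeaten: Theta loses to Beta; Beta loses to Eta; Lambda loses to Theta; Sigma loses to Beta; Eta loses to Epsilon; Epsilon loses to Beta. In particular Theta → Lambda → Sigma → Theta is a majority cycle — no Condorcet winner exists.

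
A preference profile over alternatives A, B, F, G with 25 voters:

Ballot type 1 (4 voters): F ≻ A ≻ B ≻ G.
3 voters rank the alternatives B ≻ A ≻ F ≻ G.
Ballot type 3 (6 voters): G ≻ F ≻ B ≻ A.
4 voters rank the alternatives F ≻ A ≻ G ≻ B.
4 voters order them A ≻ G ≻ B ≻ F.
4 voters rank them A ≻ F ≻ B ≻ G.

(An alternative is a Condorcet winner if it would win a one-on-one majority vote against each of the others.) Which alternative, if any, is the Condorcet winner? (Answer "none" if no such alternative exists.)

F

Head-to-head results (25 voters):
A vs B: 16 to 9, A.
A vs F: A is ranked higher on 3+4+4 = 11 ballots, F on 14. F wins 14–11.
A vs G: A is ranked higher on 4+3+4+4+4 = 19 ballots, G on 6. A wins 19–6.
B vs F: 3+4 = 7 for B, 18 for F — F by 18–7.
B vs G: 4+3+4 = 11 for B, 14 for G — G by 14–11.
F vs G: F preferred on 4+3+4+4 = 15 ballots; F wins 15–10.
Only F has no losses; F is the Condorcet winner.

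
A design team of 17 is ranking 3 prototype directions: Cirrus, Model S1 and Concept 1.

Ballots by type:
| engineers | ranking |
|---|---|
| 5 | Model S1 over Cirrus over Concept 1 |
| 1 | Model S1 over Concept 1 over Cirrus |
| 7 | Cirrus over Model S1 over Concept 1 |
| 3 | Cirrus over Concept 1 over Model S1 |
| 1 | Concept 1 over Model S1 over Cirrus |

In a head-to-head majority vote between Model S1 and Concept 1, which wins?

Model S1

Ballots ranking Model S1 above Concept 1: 5 + 1 + 7 = 13.
Ballots ranking Concept 1 above Model S1: 17 − 13 = 4.
Model S1 wins the head-to-head 13–4.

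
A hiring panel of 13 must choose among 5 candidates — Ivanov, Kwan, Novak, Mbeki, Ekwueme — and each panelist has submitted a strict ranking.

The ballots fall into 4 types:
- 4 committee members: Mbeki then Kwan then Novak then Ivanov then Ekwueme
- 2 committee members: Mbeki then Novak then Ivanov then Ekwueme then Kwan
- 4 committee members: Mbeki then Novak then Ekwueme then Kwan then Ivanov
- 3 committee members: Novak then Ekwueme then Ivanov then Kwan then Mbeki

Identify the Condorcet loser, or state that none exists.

Ivanov

Head-to-head results (13 committee members):
Ivanov vs Kwan: Kwan, 8–5.
Ivanov vs Novak: Novak, 13–0.
Ivanov vs Mbeki: Ivanov preferred on 3 ballots; Mbeki wins 10–3.
Ivanov vs Ekwueme: Ivanov is ranked higher on 4+2 = 6 ballots, Ekwueme on 7. Ekwueme wins 7–6.
Kwan vs Novak: 4 for Kwan, 9 for Novak — Novak by 9–4.
Kwan vs Mbeki: 3 to 10, Mbeki.
Kwan vs Ekwueme: Ekwueme wins 9–4.
Novak–Mbeki: Mbeki 10–3.
Novak vs Ekwueme: Novak is ranked higher on 4+2+4+3 = 13 ballots, Ekwueme on 0. Novak wins 13–0.
Mbeki vs Ekwueme: Mbeki, 10–3.
Only Ivanov has no wins; Ivanov is the Condorcet loser.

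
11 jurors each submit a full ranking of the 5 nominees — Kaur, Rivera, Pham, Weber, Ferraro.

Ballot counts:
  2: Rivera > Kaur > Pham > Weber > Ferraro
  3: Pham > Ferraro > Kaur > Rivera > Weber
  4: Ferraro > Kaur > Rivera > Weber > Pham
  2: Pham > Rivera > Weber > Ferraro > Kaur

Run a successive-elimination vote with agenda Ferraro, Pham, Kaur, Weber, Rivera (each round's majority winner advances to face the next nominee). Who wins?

Kaur

Round 1: Ferraro vs Pham — 4–7, Pham advances.
Round 2: Pham vs Kaur — 5–6, Kaur advances.
Round 3: Kaur vs Weber — 9–2, Kaur advances.
Round 4: Kaur vs Rivera — 7–4, Kaur advances.
The agenda winner is Kaur.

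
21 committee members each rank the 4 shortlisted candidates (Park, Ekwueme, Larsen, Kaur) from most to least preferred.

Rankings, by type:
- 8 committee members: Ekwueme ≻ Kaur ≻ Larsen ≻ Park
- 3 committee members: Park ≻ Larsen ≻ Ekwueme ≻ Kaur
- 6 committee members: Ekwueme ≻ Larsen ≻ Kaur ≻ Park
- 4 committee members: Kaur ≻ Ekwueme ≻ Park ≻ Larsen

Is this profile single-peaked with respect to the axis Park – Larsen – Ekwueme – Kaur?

Axis positions: Park=1, Larsen=2, Ekwueme=3, Kaur=4.
Type 1 (peak Ekwueme at position 3): ranking walks positions 3-4-2-1, expanding outward from the peak — single-peaked.
Type 2 (peak Park at position 1): ranking walks positions 1-2-3-4, expanding outward from the peak — single-peaked.
Type 3 (peak Ekwueme at position 3): ranking walks positions 3-2-4-1, expanding outward from the peak — single-peaked.
Type 4: ranking walks positions 4-3-1-2; Park is ranked above Larsen even though Larsen lies between Park and the peak Kaur on the axis — preferences dip and rise again. Not single-peaked.
Type 4 violates single-peakedness, so the profile is not single-peaked on this axis.

no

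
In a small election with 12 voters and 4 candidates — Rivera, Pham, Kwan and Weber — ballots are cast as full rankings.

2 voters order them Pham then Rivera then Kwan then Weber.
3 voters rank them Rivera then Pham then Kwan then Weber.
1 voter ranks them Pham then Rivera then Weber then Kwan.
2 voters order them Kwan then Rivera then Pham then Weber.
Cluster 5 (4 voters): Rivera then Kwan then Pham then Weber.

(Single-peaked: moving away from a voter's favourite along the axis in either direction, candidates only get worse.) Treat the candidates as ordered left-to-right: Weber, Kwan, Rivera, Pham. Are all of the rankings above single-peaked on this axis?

no

Axis positions: Weber=1, Kwan=2, Rivera=3, Pham=4.
Cluster 1 (peak Pham at position 4): ranking walks positions 4-3-2-1, expanding outward from the peak — single-peaked.
Cluster 2 (peak Rivera at position 3): ranking walks positions 3-4-2-1, expanding outward from the peak — single-peaked.
Cluster 3: ranking walks positions 4-3-1-2; Weber is ranked above Kwan even though Kwan lies between Weber and the peak Pham on the axis — preferences dip and rise again. Not single-peaked.
Cluster 4 (peak Kwan at position 2): ranking walks positions 2-3-4-1, expanding outward from the peak — single-peaked.
Cluster 5 (peak Rivera at position 3): ranking walks positions 3-2-4-1, expanding outward from the peak — single-peaked.
Cluster 3 violates single-peakedness, so the profile is not single-peaked on this axis.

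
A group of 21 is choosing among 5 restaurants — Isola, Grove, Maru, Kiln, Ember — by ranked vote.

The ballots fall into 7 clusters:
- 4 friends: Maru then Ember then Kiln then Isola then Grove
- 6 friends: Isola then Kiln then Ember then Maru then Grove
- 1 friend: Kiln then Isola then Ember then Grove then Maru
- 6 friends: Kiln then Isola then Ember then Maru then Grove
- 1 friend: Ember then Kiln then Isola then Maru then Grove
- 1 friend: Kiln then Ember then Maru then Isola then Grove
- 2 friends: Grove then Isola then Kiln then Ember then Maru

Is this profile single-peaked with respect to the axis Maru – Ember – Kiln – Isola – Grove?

yes

Axis positions: Maru=1, Ember=2, Kiln=3, Isola=4, Grove=5.
Cluster 1 (peak Maru at position 1): ranking walks positions 1-2-3-4-5, expanding outward from the peak — single-peaked.
Cluster 2 (peak Isola at position 4): ranking walks positions 4-3-2-1-5, expanding outward from the peak — single-peaked.
Cluster 3 (peak Kiln at position 3): ranking walks positions 3-4-2-5-1, expanding outward from the peak — single-peaked.
Cluster 4 (peak Kiln at position 3): ranking walks positions 3-4-2-1-5, expanding outward from the peak — single-peaked.
Cluster 5 (peak Ember at position 2): ranking walks positions 2-3-4-1-5, expanding outward from the peak — single-peaked.
Cluster 6 (peak Kiln at position 3): ranking walks positions 3-2-1-4-5, expanding outward from the peak — single-peaked.
Cluster 7 (peak Grove at position 5): ranking walks positions 5-4-3-2-1, expanding outward from the peak — single-peaked.
Every ranking is single-peaked on this axis.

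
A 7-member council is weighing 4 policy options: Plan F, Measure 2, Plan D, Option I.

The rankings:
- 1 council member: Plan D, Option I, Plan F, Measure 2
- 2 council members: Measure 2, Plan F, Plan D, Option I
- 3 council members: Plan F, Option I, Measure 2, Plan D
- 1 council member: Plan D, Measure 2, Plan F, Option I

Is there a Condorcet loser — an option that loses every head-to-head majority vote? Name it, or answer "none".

Head-to-head results (7 council members):
Plan F vs Measure 2: Plan F wins 4–3.
Plan F vs Plan D: Plan F, 5–2.
Plan F vs Option I: Plan F wins 6–1.
Measure 2 vs Plan D: Measure 2 is ranked higher on 2+3 = 5 ballots, Plan D on 2. Measure 2 wins 5–2.
Measure 2 vs Option I: Measure 2 preferred on 2+1 = 3 ballots; Option I wins 4–3.
Plan D vs Option I: Plan D preferred on 1+2+1 = 4 ballots; Plan D wins 4–3.
No option is winless: Plan F beats Measure 2; Measure 2 beats Plan D; Plan D beats Option I; Option I beats Measure 2. There is no Condorcet loser.

none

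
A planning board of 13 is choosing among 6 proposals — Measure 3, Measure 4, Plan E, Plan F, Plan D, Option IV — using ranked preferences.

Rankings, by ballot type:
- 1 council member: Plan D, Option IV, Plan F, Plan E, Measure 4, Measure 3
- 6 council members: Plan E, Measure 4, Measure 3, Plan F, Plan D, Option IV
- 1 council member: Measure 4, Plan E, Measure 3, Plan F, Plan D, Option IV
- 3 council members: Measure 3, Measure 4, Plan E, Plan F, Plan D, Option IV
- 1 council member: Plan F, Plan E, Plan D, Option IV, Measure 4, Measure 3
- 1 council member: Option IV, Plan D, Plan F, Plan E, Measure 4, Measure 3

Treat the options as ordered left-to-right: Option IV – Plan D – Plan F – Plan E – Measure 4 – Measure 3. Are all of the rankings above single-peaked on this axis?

Axis positions: Option IV=1, Plan D=2, Plan F=3, Plan E=4, Measure 4=5, Measure 3=6.
Ballot type 1 (peak Plan D at position 2): ranking walks positions 2-1-3-4-5-6, expanding outward from the peak — single-peaked.
Ballot type 2 (peak Plan E at position 4): ranking walks positions 4-5-6-3-2-1, expanding outward from the peak — single-peaked.
Ballot type 3 (peak Measure 4 at position 5): ranking walks positions 5-4-6-3-2-1, expanding outward from the peak — single-peaked.
Ballot type 4 (peak Measure 3 at position 6): ranking walks positions 6-5-4-3-2-1, expanding outward from the peak — single-peaked.
Ballot type 5 (peak Plan F at position 3): ranking walks positions 3-4-2-1-5-6, expanding outward from the peak — single-peaked.
Ballot type 6 (peak Option IV at position 1): ranking walks positions 1-2-3-4-5-6, expanding outward from the peak — single-peaked.
Every ranking is single-peaked on this axis.

yes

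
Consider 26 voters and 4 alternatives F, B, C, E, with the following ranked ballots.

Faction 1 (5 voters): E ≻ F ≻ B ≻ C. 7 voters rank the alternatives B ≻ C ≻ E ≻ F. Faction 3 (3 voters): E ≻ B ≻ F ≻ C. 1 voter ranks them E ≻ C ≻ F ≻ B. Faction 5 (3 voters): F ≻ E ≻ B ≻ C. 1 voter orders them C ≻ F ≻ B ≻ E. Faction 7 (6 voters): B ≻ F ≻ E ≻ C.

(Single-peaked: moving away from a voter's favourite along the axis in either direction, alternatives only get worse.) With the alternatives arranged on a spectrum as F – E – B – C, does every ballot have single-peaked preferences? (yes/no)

no

Axis positions: F=1, E=2, B=3, C=4.
Faction 1 (peak E at position 2): ranking walks positions 2-1-3-4, expanding outward from the peak — single-peaked.
Faction 2 (peak B at position 3): ranking walks positions 3-4-2-1, expanding outward from the peak — single-peaked.
Faction 3 (peak E at position 2): ranking walks positions 2-3-1-4, expanding outward from the peak — single-peaked.
Faction 4: ranking walks positions 2-4-1-3; C is ranked above B even though B lies between C and the peak E on the axis — preferences dip and rise again. Not single-peaked.
Faction 5 (peak F at position 1): ranking walks positions 1-2-3-4, expanding outward from the peak — single-peaked.
Faction 6: ranking walks positions 4-1-3-2; F is ranked above B even though B lies between F and the peak C on the axis — preferences dip and rise again. Not single-peaked.
Faction 7: ranking walks positions 3-1-2-4; F is ranked above E even though E lies between F and the peak B on the axis — preferences dip and rise again. Not single-peaked.
Faction 4 violates single-peakedness, so the profile is not single-peaked on this axis.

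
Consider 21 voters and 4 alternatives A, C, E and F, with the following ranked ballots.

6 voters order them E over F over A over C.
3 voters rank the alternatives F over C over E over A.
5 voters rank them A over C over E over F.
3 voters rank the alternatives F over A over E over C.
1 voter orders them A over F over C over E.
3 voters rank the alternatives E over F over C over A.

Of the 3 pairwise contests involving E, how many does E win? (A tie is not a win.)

E against each rival (21 voters):
E–A: E 12–9.
E vs C: E wins 12–9.
E vs F: 6+5+3 = 14 for E, 7 for F — E by 14–7.
E beats A, C, F — 3 pairwise wins.

3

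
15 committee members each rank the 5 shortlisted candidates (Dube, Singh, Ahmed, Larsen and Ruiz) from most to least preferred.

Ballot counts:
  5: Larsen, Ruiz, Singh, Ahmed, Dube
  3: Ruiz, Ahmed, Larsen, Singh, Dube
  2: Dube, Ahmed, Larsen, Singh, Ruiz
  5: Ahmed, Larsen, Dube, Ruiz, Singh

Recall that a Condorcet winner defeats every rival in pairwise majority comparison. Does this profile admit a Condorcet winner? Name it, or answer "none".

Pairwise majorities:
Dube–Singh: Singh 8–7.
Dube vs Ahmed: Dube is ranked higher on 2 ballots, Ahmed on 13. Ahmed wins 13–2.
Dube vs Larsen: 2 for Dube, 13 for Larsen — Larsen by 13–2.
Dube vs Ruiz: 7 to 8, Ruiz.
Singh vs Ahmed: Ahmed, 10–5.
Singh vs Larsen: Singh preferred on 0 ballots; Larsen wins 15–0.
Singh vs Ruiz: Singh preferred on 2 ballots; Ruiz wins 13–2.
Ahmed vs Larsen: 10 to 5, Ahmed.
Ahmed vs Ruiz: 2+5 = 7 for Ahmed, 8 for Ruiz — Ruiz by 8–7.
Larsen vs Ruiz: Larsen is ranked higher on 5+2+5 = 12 ballots, Ruiz on 3. Larsen wins 12–3.
No candidate is unbeaten: Dube loses to Singh; Singh loses to Ahmed; Ahmed loses to Ruiz; Larsen loses to Ahmed; Ruiz loses to Larsen. In particular Ahmed → Larsen → Ruiz → Ahmed is a majority cycle — no Condorcet winner exists.

none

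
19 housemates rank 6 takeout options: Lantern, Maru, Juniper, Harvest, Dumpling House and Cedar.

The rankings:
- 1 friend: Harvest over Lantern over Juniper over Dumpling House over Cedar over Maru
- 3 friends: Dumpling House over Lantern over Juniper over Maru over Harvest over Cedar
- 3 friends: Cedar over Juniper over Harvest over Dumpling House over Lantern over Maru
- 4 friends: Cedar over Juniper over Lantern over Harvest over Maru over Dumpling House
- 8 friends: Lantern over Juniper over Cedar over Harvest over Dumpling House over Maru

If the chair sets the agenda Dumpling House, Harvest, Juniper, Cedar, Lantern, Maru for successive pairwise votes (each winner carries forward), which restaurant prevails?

Lantern

Round 1: Dumpling House vs Harvest — 3–16, Harvest advances.
Round 2: Harvest vs Juniper — 1–18, Juniper advances.
Round 3: Juniper vs Cedar — 12–7, Juniper advances.
Round 4: Juniper vs Lantern — 7–12, Lantern advances.
Round 5: Lantern vs Maru — 19–0, Lantern advances.
The agenda winner is Lantern.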